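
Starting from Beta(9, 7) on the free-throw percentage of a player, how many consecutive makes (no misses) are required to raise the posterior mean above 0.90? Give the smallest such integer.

After k makes and 0 misses the posterior is Beta(9+k, 7), with mean (9+k)/(9+7+k).
Set (9+k)/(16+k) > 0.90 and solve: k > (0.90·16 − 9)/(1 − 0.90) = 54.000.
The smallest integer exceeding 54.000 is 55, and checking k=55: (64)/(71) = 0.9014 > 0.90.

k = 55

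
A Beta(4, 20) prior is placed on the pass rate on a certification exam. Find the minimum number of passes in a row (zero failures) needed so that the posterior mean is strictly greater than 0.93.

k = 262

After k passes and 0 failures the posterior is Beta(4+k, 20), with mean (4+k)/(4+20+k).
Set (4+k)/(24+k) > 0.93 and solve: k > (0.93·24 − 4)/(1 − 0.93) = 261.714.
The smallest integer exceeding 261.714 is 262.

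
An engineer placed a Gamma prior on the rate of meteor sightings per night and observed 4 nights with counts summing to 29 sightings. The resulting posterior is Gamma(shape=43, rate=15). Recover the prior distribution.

A Gamma(α, β) prior (rate parametrization) on a Poisson rate with n observations summing to S gives posterior Gamma(α+S, β+n).
So α = 43 − 29 = 14 and β = 15 − 4 = 11.

Gamma(shape=14, rate=11)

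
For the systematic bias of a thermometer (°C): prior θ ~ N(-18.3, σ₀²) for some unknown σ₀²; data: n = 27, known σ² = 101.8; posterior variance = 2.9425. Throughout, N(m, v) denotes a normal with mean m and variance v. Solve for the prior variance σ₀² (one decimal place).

σ₀² = 13.4

For the Normal–Normal model with known σ², precisions add: τ_n = τ₀ + n/σ².
So 1/σ₀² = 1/2.9425 − 27/101.8 = 0.339847 − 0.265226 = 0.074621.
Hence σ₀² = 1/0.074621 ≈ 13.4.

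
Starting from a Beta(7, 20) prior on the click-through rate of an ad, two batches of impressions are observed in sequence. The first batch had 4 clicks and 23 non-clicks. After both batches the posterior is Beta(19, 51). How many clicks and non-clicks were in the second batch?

Because Beta–binomial updating is additive in the counts, the combined data contributed (α_post−α_prior, β_post−β_prior) successes and failures.
Total across both batches: 19−7=12 clicks, 51−20=31 non-clicks.
Subtract the first batch: 12−4=8 clicks and 31−23=8 non-clicks.

8 clicks and 8 non-clicks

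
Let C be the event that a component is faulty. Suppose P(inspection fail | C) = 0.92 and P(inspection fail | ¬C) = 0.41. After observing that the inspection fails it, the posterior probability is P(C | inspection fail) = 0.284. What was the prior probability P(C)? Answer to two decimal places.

P(C) = 0.15

Bayes' rule in odds form gives O(C|E) = O(C)·[P(E|C)/P(E|¬C)], hence O(C) = O(C|E)/LR.
Posterior odds = 0.284/(1−0.284) = 0.3966. LR = 0.92/0.41 = 2.2439.
Prior odds = 0.3966/2.2439 = 0.1767, so P(C) = 0.1767/(1+0.1767) ≈ 0.15.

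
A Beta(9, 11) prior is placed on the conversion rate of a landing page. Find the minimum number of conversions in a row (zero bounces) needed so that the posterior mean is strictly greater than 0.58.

After k conversions and 0 bounces the posterior is Beta(9+k, 11), with mean (9+k)/(9+11+k).
Set (9+k)/(20+k) > 0.58 and solve: k > (0.58·20 − 9)/(1 − 0.58) = 6.190.
The smallest integer exceeding 6.190 is 7.

k = 7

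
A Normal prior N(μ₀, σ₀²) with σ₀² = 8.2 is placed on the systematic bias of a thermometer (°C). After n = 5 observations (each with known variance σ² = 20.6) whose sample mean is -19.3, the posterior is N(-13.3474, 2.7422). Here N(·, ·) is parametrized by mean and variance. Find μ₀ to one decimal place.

With known observation variance, the Normal–Normal posterior has precision τ_n = τ₀ + n/σ² and mean μ_n = (τ₀μ₀ + (n/σ²)x̄)/τ_n.
Here τ₀ = 1/8.2 = 0.121951 and τ_data = 5/20.6 = 0.242718, so τ_n = 0.364669.
Rearranging for μ₀: μ₀ = (μ_n·τ_n − τ_data·x̄)/τ₀ = (-13.3474·0.364669 − 0.242718·-19.3) / 0.121951 = -0.182926/0.121951 ≈ -1.5.

μ₀ = -1.5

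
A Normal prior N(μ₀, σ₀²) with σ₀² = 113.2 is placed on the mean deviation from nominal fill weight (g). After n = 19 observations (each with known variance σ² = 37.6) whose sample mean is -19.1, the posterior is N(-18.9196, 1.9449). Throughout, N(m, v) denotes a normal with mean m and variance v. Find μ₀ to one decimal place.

μ₀ = -8.6

With known observation variance, the Normal–Normal posterior has precision τ_n = τ₀ + n/σ² and mean μ_n = (τ₀μ₀ + (n/σ²)x̄)/τ_n.
Here τ₀ = 1/113.2 = 0.008834 and τ_data = 19/37.6 = 0.505319, so τ_n = 0.514153.
Rearranging for μ₀: μ₀ = (μ_n·τ_n − τ_data·x̄)/τ₀ = (-18.9196·0.514153 − 0.505319·-19.1) / 0.008834 = -0.075976/0.008834 ≈ -8.6.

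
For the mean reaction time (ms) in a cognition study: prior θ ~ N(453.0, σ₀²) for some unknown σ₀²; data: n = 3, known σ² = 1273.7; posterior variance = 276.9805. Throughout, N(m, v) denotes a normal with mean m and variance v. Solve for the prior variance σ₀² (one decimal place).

σ₀² = 796.8

Posterior precision equals prior precision plus data precision: 1/σ_n² = 1/σ₀² + n/σ².
So 1/σ₀² = 1/276.9805 − 3/1273.7 = 0.003610 − 0.002355 = 0.001255.
Hence σ₀² = 1/0.001255 ≈ 796.8.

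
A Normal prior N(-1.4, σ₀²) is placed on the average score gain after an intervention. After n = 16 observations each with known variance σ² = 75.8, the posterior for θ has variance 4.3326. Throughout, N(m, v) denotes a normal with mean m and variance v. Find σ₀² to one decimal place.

σ₀² = 50.7

For the Normal–Normal model with known σ², precisions add: τ_n = τ₀ + n/σ².
So 1/σ₀² = 1/4.3326 − 16/75.8 = 0.230808 − 0.211082 = 0.019726.
Hence σ₀² = 1/0.019726 ≈ 50.7.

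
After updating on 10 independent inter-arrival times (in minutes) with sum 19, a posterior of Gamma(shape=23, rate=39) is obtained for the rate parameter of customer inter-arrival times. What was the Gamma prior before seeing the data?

Gamma(shape=13, rate=20)

For an exponential likelihood with a Gamma(α, β) prior on the rate, n observations with total T give posterior Gamma(α+n, β+T).
So α = 23 − 10 = 13 and β = 39 − 19 = 20.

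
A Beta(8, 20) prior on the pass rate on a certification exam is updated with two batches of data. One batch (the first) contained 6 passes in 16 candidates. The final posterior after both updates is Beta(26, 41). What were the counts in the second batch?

Sequential conjugate updates are equivalent to a single update on the pooled data, so total successes = posterior α − prior α and total failures = posterior β − prior β.
Total across both batches: 26−8=18 passes, 41−20=21 failures.
Subtract the first batch: 18−6=12 passes and 21−10=11 failures.

12 passes and 11 failures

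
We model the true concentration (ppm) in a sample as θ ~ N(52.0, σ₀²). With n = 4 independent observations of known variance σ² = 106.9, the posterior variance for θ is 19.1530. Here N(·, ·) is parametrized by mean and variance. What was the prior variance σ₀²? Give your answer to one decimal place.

σ₀² = 67.6

For the Normal–Normal model with known σ², precisions add: τ_n = τ₀ + n/σ².
So 1/σ₀² = 1/19.1530 − 4/106.9 = 0.052211 − 0.037418 = 0.014793.
Hence σ₀² = 1/0.014793 ≈ 67.6.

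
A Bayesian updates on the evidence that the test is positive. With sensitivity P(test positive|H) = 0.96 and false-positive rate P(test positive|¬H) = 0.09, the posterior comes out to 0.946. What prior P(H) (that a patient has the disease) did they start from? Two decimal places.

P(H) = 0.62

In odds form, posterior odds = prior odds × likelihood ratio, so prior odds = posterior odds ÷ LR.
Posterior odds = 0.946/(1−0.946) = 17.5185. LR = 0.96/0.09 = 10.6667.
Prior odds = 17.5185/10.6667 = 1.6424, so P(H) = 1.6424/(1+1.6424) ≈ 0.62.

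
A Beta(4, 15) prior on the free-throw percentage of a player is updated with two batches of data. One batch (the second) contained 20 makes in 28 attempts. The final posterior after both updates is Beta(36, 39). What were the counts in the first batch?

Sequential conjugate updates are equivalent to a single update on the pooled data, so total successes = posterior α − prior α and total failures = posterior β − prior β.
Total across both batches: 36−4=32 makes, 39−15=24 misses.
Subtract the second batch: 32−20=12 makes and 24−8=16 misses.

12 makes and 16 misses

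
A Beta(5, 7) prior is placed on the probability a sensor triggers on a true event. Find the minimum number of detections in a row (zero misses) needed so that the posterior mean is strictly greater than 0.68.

After k detections and 0 misses the posterior is Beta(5+k, 7), with mean (5+k)/(5+7+k).
Set (5+k)/(12+k) > 0.68 and solve: k > (0.68·12 − 5)/(1 − 0.68) = 9.875.
The smallest integer exceeding 9.875 is 10.

k = 10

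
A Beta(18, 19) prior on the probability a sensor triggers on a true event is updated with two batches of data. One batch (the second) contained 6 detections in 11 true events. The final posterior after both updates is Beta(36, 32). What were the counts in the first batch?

Because Beta–binomial updating is additive in the counts, the combined data contributed (α_post−α_prior, β_post−β_prior) successes and failures.
Total across both batches: 36−18=18 detections, 32−19=13 misses.
Subtract the second batch: 18−6=12 detections and 13−5=8 misses.

12 detections and 8 misses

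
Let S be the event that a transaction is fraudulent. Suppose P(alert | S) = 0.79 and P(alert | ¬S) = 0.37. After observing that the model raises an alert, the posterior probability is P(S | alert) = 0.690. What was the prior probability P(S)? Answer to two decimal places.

Bayes' rule in odds form gives O(S|E) = O(S)·[P(E|S)/P(E|¬S)], hence O(S) = O(S|E)/LR.
Posterior odds = 0.690/(1−0.690) = 2.2258. LR = 0.79/0.37 = 2.1351.
Prior odds = 2.2258/2.1351 = 1.0425, so P(S) = 1.0425/(1+1.0425) ≈ 0.51.

P(S) = 0.51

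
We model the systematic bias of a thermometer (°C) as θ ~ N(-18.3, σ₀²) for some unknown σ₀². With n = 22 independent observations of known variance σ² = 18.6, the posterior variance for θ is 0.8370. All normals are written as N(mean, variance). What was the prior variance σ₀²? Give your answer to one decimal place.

For the Normal–Normal model with known σ², precisions add: τ_n = τ₀ + n/σ².
So 1/σ₀² = 1/0.8370 − 22/18.6 = 1.194743 − 1.182796 = 0.011947.
Hence σ₀² = 1/0.011947 ≈ 83.7.

σ₀² = 83.7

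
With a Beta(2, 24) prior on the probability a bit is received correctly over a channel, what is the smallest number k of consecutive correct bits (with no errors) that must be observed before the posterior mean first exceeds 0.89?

k = 193

After k correct bits and 0 errors the posterior is Beta(2+k, 24), with mean (2+k)/(2+24+k).
Set (2+k)/(26+k) > 0.89 and solve: k > (0.89·26 − 2)/(1 − 0.89) = 192.182.
The smallest integer exceeding 192.182 is 193.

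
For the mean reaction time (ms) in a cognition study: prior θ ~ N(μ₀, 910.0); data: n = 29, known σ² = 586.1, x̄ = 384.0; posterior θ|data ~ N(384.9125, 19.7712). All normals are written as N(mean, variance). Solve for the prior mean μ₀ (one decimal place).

The posterior mean is a precision-weighted average: μ_n = (τ₀μ₀ + τ_data·x̄)/(τ₀+τ_data), with τ₀=1/σ₀² and τ_data=n/σ².
Here τ₀ = 1/910.0 = 0.001099 and τ_data = 29/586.1 = 0.049480, so τ_n = 0.050579.
Rearranging for μ₀: μ₀ = (μ_n·τ_n − τ_data·x̄)/τ₀ = (384.9125·0.050579 − 0.049480·384.0) / 0.001099 = 0.468169/0.001099 ≈ 426.0.

μ₀ = 426.0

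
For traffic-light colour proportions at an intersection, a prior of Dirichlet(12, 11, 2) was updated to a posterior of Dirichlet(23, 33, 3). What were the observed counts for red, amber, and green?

For a Dirichlet(α) prior with multinomial counts c, the posterior is Dirichlet(α + c) componentwise.
Counts are posterior − prior componentwise: 23−12=11, 33−11=22, 3−2=1.

counts (11, 22, 1)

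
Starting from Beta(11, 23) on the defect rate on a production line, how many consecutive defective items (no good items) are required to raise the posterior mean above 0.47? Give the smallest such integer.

k = 10

After k defective items and 0 good items the posterior is Beta(11+k, 23), with mean (11+k)/(11+23+k).
Set (11+k)/(34+k) > 0.47 and solve: k > (0.47·34 − 11)/(1 − 0.47) = 9.396.
The smallest integer exceeding 9.396 is 10, and checking k=10: (21)/(44) = 0.4773 > 0.47.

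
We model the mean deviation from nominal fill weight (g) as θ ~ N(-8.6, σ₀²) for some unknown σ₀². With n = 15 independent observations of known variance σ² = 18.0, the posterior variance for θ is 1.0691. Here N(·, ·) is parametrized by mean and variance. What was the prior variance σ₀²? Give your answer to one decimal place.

Posterior precision equals prior precision plus data precision: 1/σ_n² = 1/σ₀² + n/σ².
So 1/σ₀² = 1/1.0691 − 15/18.0 = 0.935366 − 0.833333 = 0.102033.
Hence σ₀² = 1/0.102033 ≈ 9.8.

σ₀² = 9.8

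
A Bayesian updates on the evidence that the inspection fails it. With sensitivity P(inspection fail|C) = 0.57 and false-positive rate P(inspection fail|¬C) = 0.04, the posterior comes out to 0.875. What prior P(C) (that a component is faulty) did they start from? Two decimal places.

In odds form, posterior odds = prior odds × likelihood ratio, so prior odds = posterior odds ÷ LR.
Posterior odds = 0.875/(1−0.875) = 7.0000. LR = 0.57/0.04 = 14.2500.
Prior odds = 7.0000/14.2500 = 0.4912, so P(C) = 0.4912/(1+0.4912) ≈ 0.33.

P(C) = 0.33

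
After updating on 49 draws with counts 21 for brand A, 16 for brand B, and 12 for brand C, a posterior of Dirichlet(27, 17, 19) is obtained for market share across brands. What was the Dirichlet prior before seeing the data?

Dirichlet(6, 1, 7)

For a Dirichlet(α) prior with multinomial counts c, the posterior is Dirichlet(α + c) componentwise.
Subtract each count from the matching posterior parameter: 27−21=6, 17−16=1, 19−12=7.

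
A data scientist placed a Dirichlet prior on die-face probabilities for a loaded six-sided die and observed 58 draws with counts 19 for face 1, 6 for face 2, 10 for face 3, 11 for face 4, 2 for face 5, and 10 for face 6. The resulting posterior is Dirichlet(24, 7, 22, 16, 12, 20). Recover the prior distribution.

Dirichlet(5, 1, 12, 5, 10, 10)

For a Dirichlet(α) prior with multinomial counts c, the posterior is Dirichlet(α + c) componentwise.
Subtract each count from the matching posterior parameter: 24−19=5, 7−6=1, 22−10=12, 16−11=5, 12−2=10, 20−10=10.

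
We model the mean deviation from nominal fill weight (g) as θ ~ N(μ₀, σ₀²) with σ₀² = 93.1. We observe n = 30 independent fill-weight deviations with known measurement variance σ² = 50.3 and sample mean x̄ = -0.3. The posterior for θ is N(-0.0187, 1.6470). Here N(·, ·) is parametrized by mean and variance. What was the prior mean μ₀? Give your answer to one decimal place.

With known observation variance, the Normal–Normal posterior has precision τ_n = τ₀ + n/σ² and mean μ_n = (τ₀μ₀ + (n/σ²)x̄)/τ_n.
Here τ₀ = 1/93.1 = 0.010741 and τ_data = 30/50.3 = 0.596421, so τ_n = 0.607162.
Rearranging for μ₀: μ₀ = (μ_n·τ_n − τ_data·x̄)/τ₀ = (-0.0187·0.607162 − 0.596421·-0.3) / 0.010741 = 0.167572/0.010741 ≈ 15.6.

μ₀ = 15.6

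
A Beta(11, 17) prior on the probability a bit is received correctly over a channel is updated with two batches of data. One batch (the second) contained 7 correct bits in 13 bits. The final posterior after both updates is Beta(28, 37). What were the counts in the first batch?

Because Beta–binomial updating is additive in the counts, the combined data contributed (α_post−α_prior, β_post−β_prior) successes and failures.
Total across both batches: 28−11=17 correct bits, 37−17=20 errors.
Subtract the second batch: 17−7=10 correct bits and 20−6=14 errors.

10 correct bits and 14 errors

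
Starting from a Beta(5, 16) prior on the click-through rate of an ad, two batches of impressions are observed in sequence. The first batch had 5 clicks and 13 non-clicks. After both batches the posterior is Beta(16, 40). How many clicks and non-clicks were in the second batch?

6 clicks and 11 non-clicks

Because Beta–binomial updating is additive in the counts, the combined data contributed (α_post−α_prior, β_post−β_prior) successes and failures.
Total across both batches: 16−5=11 clicks, 40−16=24 non-clicks.
Subtract the first batch: 11−5=6 clicks and 24−13=11 non-clicks.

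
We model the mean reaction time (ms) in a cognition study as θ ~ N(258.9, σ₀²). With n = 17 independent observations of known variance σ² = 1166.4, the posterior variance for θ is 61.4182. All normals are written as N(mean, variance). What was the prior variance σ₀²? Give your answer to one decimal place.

Posterior precision equals prior precision plus data precision: 1/σ_n² = 1/σ₀² + n/σ².
So 1/σ₀² = 1/61.4182 − 17/1166.4 = 0.016282 − 0.014575 = 0.001707.
Hence σ₀² = 1/0.001707 ≈ 585.8.

σ₀² = 585.8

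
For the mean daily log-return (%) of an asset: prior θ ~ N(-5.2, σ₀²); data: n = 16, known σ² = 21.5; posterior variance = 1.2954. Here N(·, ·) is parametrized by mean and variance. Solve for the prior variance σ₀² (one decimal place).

Posterior precision equals prior precision plus data precision: 1/σ_n² = 1/σ₀² + n/σ².
So 1/σ₀² = 1/1.2954 − 16/21.5 = 0.771962 − 0.744186 = 0.027776.
Hence σ₀² = 1/0.027776 ≈ 36.0.

σ₀² = 36.0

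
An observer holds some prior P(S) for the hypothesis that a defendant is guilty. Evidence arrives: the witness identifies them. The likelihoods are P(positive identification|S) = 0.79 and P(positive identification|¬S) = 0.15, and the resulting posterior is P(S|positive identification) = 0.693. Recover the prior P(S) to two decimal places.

In odds form, posterior odds = prior odds × likelihood ratio, so prior odds = posterior odds ÷ LR.
Posterior odds = 0.693/(1−0.693) = 2.2573. LR = 0.79/0.15 = 5.2667.
Prior odds = 2.2573/5.2667 = 0.4286, so P(S) = 0.4286/(1+0.4286) ≈ 0.30.

P(S) = 0.30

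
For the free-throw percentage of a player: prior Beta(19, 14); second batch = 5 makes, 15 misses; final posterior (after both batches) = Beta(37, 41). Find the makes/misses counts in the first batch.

13 makes and 12 misses

Sequential conjugate updates are equivalent to a single update on the pooled data, so total successes = posterior α − prior α and total failures = posterior β − prior β.
Total across both batches: 37−19=18 makes, 41−14=27 misses.
Subtract the second batch: 18−5=13 makes and 27−15=12 misses.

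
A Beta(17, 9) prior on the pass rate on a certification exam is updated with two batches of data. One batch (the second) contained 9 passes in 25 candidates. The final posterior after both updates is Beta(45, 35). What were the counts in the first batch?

Because Beta–binomial updating is additive in the counts, the combined data contributed (α_post−α_prior, β_post−β_prior) successes and failures.
Total across both batches: 45−17=28 passes, 35−9=26 failures.
Subtract the second batch: 28−9=19 passes and 26−16=10 failures.

19 passes and 10 failures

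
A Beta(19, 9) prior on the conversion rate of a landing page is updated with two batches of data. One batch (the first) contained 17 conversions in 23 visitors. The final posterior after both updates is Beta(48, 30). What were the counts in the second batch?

Because Beta–binomial updating is additive in the counts, the combined data contributed (α_post−α_prior, β_post−β_prior) successes and failures.
Total across both batches: 48−19=29 conversions, 30−9=21 bounces.
Subtract the first batch: 29−17=12 conversions and 21−6=15 bounces.

12 conversions and 15 bounces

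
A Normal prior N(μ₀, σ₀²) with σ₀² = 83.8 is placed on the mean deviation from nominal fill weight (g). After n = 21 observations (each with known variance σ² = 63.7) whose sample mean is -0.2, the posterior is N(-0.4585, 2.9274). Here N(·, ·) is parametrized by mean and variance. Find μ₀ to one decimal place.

μ₀ = -7.6

The posterior mean is a precision-weighted average: μ_n = (τ₀μ₀ + τ_data·x̄)/(τ₀+τ_data), with τ₀=1/σ₀² and τ_data=n/σ².
Here τ₀ = 1/83.8 = 0.011933 and τ_data = 21/63.7 = 0.329670, so τ_n = 0.341603.
Rearranging for μ₀: μ₀ = (μ_n·τ_n − τ_data·x̄)/τ₀ = (-0.4585·0.341603 − 0.329670·-0.2) / 0.011933 = -0.090691/0.011933 ≈ -7.6.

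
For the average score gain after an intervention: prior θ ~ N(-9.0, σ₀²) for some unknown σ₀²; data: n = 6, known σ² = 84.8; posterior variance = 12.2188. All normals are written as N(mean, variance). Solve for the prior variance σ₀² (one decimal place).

Posterior precision equals prior precision plus data precision: 1/σ_n² = 1/σ₀² + n/σ².
So 1/σ₀² = 1/12.2188 − 6/84.8 = 0.081841 − 0.070755 = 0.011086.
Hence σ₀² = 1/0.011086 ≈ 90.2.

σ₀² = 90.2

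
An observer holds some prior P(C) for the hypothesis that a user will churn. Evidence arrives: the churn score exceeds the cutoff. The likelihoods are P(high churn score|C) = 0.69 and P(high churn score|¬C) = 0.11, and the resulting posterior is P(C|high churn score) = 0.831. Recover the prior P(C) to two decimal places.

In odds form, posterior odds = prior odds × likelihood ratio, so prior odds = posterior odds ÷ LR.
Posterior odds = 0.831/(1−0.831) = 4.9172. LR = 0.69/0.11 = 6.2727.
Prior odds = 4.9172/6.2727 = 0.7839, so P(C) = 0.7839/(1+0.7839) ≈ 0.44.

P(C) = 0.44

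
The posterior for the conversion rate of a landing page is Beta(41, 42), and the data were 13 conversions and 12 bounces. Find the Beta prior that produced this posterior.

Beta is conjugate to the binomial likelihood: posterior = Beta(a+s, b+f).
So a = 41 − 13 = 28 and b = 42 − 12 = 30.

Beta(28, 30)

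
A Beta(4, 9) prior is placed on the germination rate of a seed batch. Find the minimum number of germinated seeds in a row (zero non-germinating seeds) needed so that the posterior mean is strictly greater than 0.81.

k = 35

After k germinated seeds and 0 non-germinating seeds the posterior is Beta(4+k, 9), with mean (4+k)/(4+9+k).
Set (4+k)/(13+k) > 0.81 and solve: k > (0.81·13 − 4)/(1 − 0.81) = 34.368.
The smallest integer exceeding 34.368 is 35.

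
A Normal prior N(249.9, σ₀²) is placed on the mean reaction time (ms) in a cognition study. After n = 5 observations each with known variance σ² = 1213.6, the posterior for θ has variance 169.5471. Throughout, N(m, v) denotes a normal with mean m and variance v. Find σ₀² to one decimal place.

For the Normal–Normal model with known σ², precisions add: τ_n = τ₀ + n/σ².
So 1/σ₀² = 1/169.5471 − 5/1213.6 = 0.005898 − 0.004120 = 0.001778.
Hence σ₀² = 1/0.001778 ≈ 562.4.

σ₀² = 562.4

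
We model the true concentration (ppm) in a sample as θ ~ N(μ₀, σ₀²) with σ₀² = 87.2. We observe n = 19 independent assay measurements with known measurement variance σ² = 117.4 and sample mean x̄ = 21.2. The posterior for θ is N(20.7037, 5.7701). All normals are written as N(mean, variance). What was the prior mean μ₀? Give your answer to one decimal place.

The posterior mean is a precision-weighted average: μ_n = (τ₀μ₀ + τ_data·x̄)/(τ₀+τ_data), with τ₀=1/σ₀² and τ_data=n/σ².
Here τ₀ = 1/87.2 = 0.011468 and τ_data = 19/117.4 = 0.161840, so τ_n = 0.173308.
Rearranging for μ₀: μ₀ = (μ_n·τ_n − τ_data·x̄)/τ₀ = (20.7037·0.173308 − 0.161840·21.2) / 0.011468 = 0.157109/0.011468 ≈ 13.7.

μ₀ = 13.7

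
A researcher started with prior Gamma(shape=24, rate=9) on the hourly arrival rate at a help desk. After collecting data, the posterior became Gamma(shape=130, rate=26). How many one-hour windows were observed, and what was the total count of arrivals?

n = 17 one-hour windows with total 106 arrivals

A Gamma(α, β) prior (rate parametrization) on a Poisson rate with n observations summing to S gives posterior Gamma(α+S, β+n).
Matching: Σxᵢ = 130 − 24 = 106 and n = 26 − 9 = 17.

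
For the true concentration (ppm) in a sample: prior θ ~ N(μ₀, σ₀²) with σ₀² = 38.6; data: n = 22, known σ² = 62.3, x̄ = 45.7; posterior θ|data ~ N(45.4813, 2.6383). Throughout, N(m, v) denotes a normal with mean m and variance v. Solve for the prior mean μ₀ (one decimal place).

μ₀ = 42.5

With known observation variance, the Normal–Normal posterior has precision τ_n = τ₀ + n/σ² and mean μ_n = (τ₀μ₀ + (n/σ²)x̄)/τ_n.
Here τ₀ = 1/38.6 = 0.025907 and τ_data = 22/62.3 = 0.353130, so τ_n = 0.379037.
Rearranging for μ₀: μ₀ = (μ_n·τ_n − τ_data·x̄)/τ₀ = (45.4813·0.379037 − 0.353130·45.7) / 0.025907 = 1.101055/0.025907 ≈ 42.5.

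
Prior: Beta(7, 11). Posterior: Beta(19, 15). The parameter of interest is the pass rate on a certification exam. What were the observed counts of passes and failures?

Beta is conjugate to the binomial likelihood: posterior = Beta(a+s, b+f).
Match parameters: s=19−7=12, f=15−11=4.

12 passes and 4 failures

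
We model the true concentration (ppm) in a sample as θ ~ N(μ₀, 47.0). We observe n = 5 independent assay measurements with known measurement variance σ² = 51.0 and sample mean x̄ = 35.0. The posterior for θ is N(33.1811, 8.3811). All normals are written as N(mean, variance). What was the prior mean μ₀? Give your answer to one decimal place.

μ₀ = 24.8

The posterior mean is a precision-weighted average: μ_n = (τ₀μ₀ + τ_data·x̄)/(τ₀+τ_data), with τ₀=1/σ₀² and τ_data=n/σ².
Here τ₀ = 1/47.0 = 0.021277 and τ_data = 5/51.0 = 0.098039, so τ_n = 0.119316.
Rearranging for μ₀: μ₀ = (μ_n·τ_n − τ_data·x̄)/τ₀ = (33.1811·0.119316 − 0.098039·35.0) / 0.021277 = 0.527671/0.021277 ≈ 24.8.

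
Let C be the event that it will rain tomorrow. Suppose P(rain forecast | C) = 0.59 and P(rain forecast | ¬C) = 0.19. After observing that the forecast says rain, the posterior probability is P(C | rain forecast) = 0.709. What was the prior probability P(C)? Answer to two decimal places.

In odds form, posterior odds = prior odds × likelihood ratio, so prior odds = posterior odds ÷ LR.
Posterior odds = 0.709/(1−0.709) = 2.4364. LR = 0.59/0.19 = 3.1053.
Prior odds = 2.4364/3.1053 = 0.7846, so P(C) = 0.7846/(1+0.7846) ≈ 0.44.

P(C) = 0.44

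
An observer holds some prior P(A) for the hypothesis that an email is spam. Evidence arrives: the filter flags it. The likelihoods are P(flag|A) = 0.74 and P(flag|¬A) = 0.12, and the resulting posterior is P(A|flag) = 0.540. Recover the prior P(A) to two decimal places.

In odds form, posterior odds = prior odds × likelihood ratio, so prior odds = posterior odds ÷ LR.
Posterior odds = 0.540/(1−0.540) = 1.1739. LR = 0.74/0.12 = 6.1667.
Prior odds = 1.1739/6.1667 = 0.1904, so P(A) = 0.1904/(1+0.1904) ≈ 0.16.

P(A) = 0.16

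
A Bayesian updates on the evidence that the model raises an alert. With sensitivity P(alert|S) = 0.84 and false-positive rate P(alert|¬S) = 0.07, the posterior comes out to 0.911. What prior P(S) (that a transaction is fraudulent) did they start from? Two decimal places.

P(S) = 0.46

Bayes' rule in odds form gives O(S|E) = O(S)·[P(E|S)/P(E|¬S)], hence O(S) = O(S|E)/LR.
Posterior odds = 0.911/(1−0.911) = 10.2360. LR = 0.84/0.07 = 12.0000.
Prior odds = 10.2360/12.0000 = 0.8530, so P(S) = 0.8530/(1+0.8530) ≈ 0.46.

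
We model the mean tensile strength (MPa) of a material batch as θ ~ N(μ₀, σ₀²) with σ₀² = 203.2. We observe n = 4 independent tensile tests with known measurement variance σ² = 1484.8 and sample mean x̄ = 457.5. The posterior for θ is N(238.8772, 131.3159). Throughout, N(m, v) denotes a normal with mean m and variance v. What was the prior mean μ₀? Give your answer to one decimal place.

μ₀ = 119.2

With known observation variance, the Normal–Normal posterior has precision τ_n = τ₀ + n/σ² and mean μ_n = (τ₀μ₀ + (n/σ²)x̄)/τ_n.
Here τ₀ = 1/203.2 = 0.004921 and τ_data = 4/1484.8 = 0.002694, so τ_n = 0.007615.
Rearranging for μ₀: μ₀ = (μ_n·τ_n − τ_data·x̄)/τ₀ = (238.8772·0.007615 − 0.002694·457.5) / 0.004921 = 0.586545/0.004921 ≈ 119.2.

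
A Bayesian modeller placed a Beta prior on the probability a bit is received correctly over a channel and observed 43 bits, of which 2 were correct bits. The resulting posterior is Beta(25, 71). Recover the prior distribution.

Beta(23, 30)

Beta is conjugate to the binomial likelihood: posterior = Beta(a+s, b+f).
Subtract the data counts: 25−2=23, 71−41=30.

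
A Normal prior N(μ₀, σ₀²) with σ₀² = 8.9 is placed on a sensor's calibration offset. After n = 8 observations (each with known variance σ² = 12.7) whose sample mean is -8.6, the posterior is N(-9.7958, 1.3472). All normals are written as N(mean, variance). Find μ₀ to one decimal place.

μ₀ = -16.5

The posterior mean is a precision-weighted average: μ_n = (τ₀μ₀ + τ_data·x̄)/(τ₀+τ_data), with τ₀=1/σ₀² and τ_data=n/σ².
Here τ₀ = 1/8.9 = 0.112360 and τ_data = 8/12.7 = 0.629921, so τ_n = 0.742281.
Rearranging for μ₀: μ₀ = (μ_n·τ_n − τ_data·x̄)/τ₀ = (-9.7958·0.742281 − 0.629921·-8.6) / 0.112360 = -1.853916/0.112360 ≈ -16.5.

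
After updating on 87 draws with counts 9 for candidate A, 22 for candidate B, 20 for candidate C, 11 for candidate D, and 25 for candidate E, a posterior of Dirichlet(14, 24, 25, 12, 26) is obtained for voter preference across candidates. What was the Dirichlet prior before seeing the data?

For a Dirichlet(α) prior with multinomial counts c, the posterior is Dirichlet(α + c) componentwise.
Subtract each count from the matching posterior parameter: 14−9=5, 24−22=2, 25−20=5, 12−11=1, 26−25=1.

Dirichlet(5, 2, 5, 1, 1)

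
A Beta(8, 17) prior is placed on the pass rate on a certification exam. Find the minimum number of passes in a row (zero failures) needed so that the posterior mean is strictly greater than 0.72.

k = 36

After k passes and 0 failures the posterior is Beta(8+k, 17), with mean (8+k)/(8+17+k).
Set (8+k)/(25+k) > 0.72 and solve: k > (0.72·25 − 8)/(1 − 0.72) = 35.714.
The smallest integer exceeding 35.714 is 36, and checking k=36: (44)/(61) = 0.7213 > 0.72.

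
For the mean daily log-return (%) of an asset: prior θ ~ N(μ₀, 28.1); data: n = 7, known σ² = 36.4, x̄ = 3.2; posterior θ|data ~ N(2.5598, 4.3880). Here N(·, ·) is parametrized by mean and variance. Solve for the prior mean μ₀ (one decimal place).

With known observation variance, the Normal–Normal posterior has precision τ_n = τ₀ + n/σ² and mean μ_n = (τ₀μ₀ + (n/σ²)x̄)/τ_n.
Here τ₀ = 1/28.1 = 0.035587 and τ_data = 7/36.4 = 0.192308, so τ_n = 0.227895.
Rearranging for μ₀: μ₀ = (μ_n·τ_n − τ_data·x̄)/τ₀ = (2.5598·0.227895 − 0.192308·3.2) / 0.035587 = -0.032020/0.035587 ≈ -0.9.

μ₀ = -0.9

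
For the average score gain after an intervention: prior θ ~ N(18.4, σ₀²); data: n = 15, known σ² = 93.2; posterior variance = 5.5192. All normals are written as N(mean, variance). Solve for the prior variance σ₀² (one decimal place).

σ₀² = 49.4

Posterior precision equals prior precision plus data precision: 1/σ_n² = 1/σ₀² + n/σ².
So 1/σ₀² = 1/5.5192 − 15/93.2 = 0.181186 − 0.160944 = 0.020242.
Hence σ₀² = 1/0.020242 ≈ 49.4.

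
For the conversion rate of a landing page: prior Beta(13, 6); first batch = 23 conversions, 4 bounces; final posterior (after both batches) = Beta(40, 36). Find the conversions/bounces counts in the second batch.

4 conversions and 26 bounces

Sequential conjugate updates are equivalent to a single update on the pooled data, so total successes = posterior α − prior α and total failures = posterior β − prior β.
Total across both batches: 40−13=27 conversions, 36−6=30 bounces.
Subtract the first batch: 27−23=4 conversions and 30−4=26 bounces.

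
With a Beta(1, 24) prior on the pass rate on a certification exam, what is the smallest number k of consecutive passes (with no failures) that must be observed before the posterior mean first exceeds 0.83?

k = 117

After k passes and 0 failures the posterior is Beta(1+k, 24), with mean (1+k)/(1+24+k).
Set (1+k)/(25+k) > 0.83 and solve: k > (0.83·25 − 1)/(1 − 0.83) = 116.176.
The smallest integer exceeding 116.176 is 117.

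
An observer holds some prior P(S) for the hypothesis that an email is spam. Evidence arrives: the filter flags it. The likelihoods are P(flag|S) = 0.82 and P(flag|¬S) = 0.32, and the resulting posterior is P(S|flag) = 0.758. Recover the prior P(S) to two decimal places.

P(S) = 0.55

Bayes' rule in odds form gives O(S|E) = O(S)·[P(E|S)/P(E|¬S)], hence O(S) = O(S|E)/LR.
Posterior odds = 0.758/(1−0.758) = 3.1322. LR = 0.82/0.32 = 2.5625.
Prior odds = 3.1322/2.5625 = 1.2223, so P(S) = 1.2223/(1+1.2223) ≈ 0.55.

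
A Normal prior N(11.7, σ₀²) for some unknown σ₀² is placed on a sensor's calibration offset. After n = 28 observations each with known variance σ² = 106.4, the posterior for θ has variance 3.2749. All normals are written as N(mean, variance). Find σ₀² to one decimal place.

σ₀² = 23.7

For the Normal–Normal model with known σ², precisions add: τ_n = τ₀ + n/σ².
So 1/σ₀² = 1/3.2749 − 28/106.4 = 0.305353 − 0.263158 = 0.042195.
Hence σ₀² = 1/0.042195 ≈ 23.7.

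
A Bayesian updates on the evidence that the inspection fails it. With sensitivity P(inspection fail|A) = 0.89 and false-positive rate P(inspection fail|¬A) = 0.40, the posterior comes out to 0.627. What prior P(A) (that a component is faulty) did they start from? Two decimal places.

P(A) = 0.43

In odds form, posterior odds = prior odds × likelihood ratio, so prior odds = posterior odds ÷ LR.
Posterior odds = 0.627/(1−0.627) = 1.6810. LR = 0.89/0.40 = 2.2250.
Prior odds = 1.6810/2.2250 = 0.7555, so P(A) = 0.7555/(1+0.7555) ≈ 0.43.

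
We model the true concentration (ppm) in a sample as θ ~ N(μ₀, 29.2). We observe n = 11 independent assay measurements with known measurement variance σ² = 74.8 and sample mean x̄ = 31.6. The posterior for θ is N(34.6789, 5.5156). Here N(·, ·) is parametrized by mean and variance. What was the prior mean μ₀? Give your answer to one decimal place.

μ₀ = 47.9

The posterior mean is a precision-weighted average: μ_n = (τ₀μ₀ + τ_data·x̄)/(τ₀+τ_data), with τ₀=1/σ₀² and τ_data=n/σ².
Here τ₀ = 1/29.2 = 0.034247 and τ_data = 11/74.8 = 0.147059, so τ_n = 0.181306.
Rearranging for μ₀: μ₀ = (μ_n·τ_n − τ_data·x̄)/τ₀ = (34.6789·0.181306 − 0.147059·31.6) / 0.034247 = 1.640428/0.034247 ≈ 47.9.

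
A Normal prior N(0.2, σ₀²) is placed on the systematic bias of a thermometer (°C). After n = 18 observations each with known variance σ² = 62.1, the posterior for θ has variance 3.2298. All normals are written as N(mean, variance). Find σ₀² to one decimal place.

σ₀² = 50.6

For the Normal–Normal model with known σ², precisions add: τ_n = τ₀ + n/σ².
So 1/σ₀² = 1/3.2298 − 18/62.1 = 0.309617 − 0.289855 = 0.019762.
Hence σ₀² = 1/0.019762 ≈ 50.6.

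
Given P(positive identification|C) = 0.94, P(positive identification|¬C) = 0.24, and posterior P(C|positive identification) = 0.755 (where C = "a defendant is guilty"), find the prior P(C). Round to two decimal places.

In odds form, posterior odds = prior odds × likelihood ratio, so prior odds = posterior odds ÷ LR.
Posterior odds = 0.755/(1−0.755) = 3.0816. LR = 0.94/0.24 = 3.9167.
Prior odds = 3.0816/3.9167 = 0.7868, so P(C) = 0.7868/(1+0.7868) ≈ 0.44.

P(C) = 0.44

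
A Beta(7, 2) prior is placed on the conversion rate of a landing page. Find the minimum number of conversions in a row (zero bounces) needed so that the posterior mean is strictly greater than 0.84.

After k conversions and 0 bounces the posterior is Beta(7+k, 2), with mean (7+k)/(7+2+k).
Set (7+k)/(9+k) > 0.84 and solve: k > (0.84·9 − 7)/(1 − 0.84) = 3.500.
The smallest integer exceeding 3.500 is 4, and checking k=4: (11)/(13) = 0.8462 > 0.84.

k = 4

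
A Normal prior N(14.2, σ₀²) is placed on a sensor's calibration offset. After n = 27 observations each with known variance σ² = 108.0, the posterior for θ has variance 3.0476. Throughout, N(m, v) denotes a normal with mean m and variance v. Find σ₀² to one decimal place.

For the Normal–Normal model with known σ², precisions add: τ_n = τ₀ + n/σ².
So 1/σ₀² = 1/3.0476 − 27/108.0 = 0.328127 − 0.250000 = 0.078127.
Hence σ₀² = 1/0.078127 ≈ 12.8.

σ₀² = 12.8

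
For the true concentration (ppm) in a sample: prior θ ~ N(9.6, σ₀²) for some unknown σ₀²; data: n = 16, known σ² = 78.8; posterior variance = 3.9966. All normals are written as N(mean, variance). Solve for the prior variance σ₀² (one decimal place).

For the Normal–Normal model with known σ², precisions add: τ_n = τ₀ + n/σ².
So 1/σ₀² = 1/3.9966 − 16/78.8 = 0.250213 − 0.203046 = 0.047167.
Hence σ₀² = 1/0.047167 ≈ 21.2.

σ₀² = 21.2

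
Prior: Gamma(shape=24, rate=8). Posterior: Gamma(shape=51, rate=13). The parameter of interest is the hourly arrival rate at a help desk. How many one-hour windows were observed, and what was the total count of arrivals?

A Gamma(α, β) prior (rate parametrization) on a Poisson rate with n observations summing to S gives posterior Gamma(α+S, β+n).
Matching: Σxᵢ = 51 − 24 = 27 and n = 13 − 8 = 5.

n = 5 one-hour windows with total 27 arrivals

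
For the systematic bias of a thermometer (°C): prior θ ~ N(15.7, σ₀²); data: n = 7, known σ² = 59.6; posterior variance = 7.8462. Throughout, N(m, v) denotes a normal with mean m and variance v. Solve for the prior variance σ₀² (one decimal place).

For the Normal–Normal model with known σ², precisions add: τ_n = τ₀ + n/σ².
So 1/σ₀² = 1/7.8462 − 7/59.6 = 0.127450 − 0.117450 = 0.010000.
Hence σ₀² = 1/0.010000 ≈ 100.0.

σ₀² = 100.0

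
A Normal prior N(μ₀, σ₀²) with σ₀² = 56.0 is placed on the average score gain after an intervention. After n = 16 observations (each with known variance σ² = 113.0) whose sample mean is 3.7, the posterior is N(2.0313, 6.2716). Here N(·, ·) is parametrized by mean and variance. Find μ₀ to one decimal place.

μ₀ = -11.2

The posterior mean is a precision-weighted average: μ_n = (τ₀μ₀ + τ_data·x̄)/(τ₀+τ_data), with τ₀=1/σ₀² and τ_data=n/σ².
Here τ₀ = 1/56.0 = 0.017857 and τ_data = 16/113.0 = 0.141593, so τ_n = 0.159450.
Rearranging for μ₀: μ₀ = (μ_n·τ_n − τ_data·x̄)/τ₀ = (2.0313·0.159450 − 0.141593·3.7) / 0.017857 = -0.200003/0.017857 ≈ -11.2.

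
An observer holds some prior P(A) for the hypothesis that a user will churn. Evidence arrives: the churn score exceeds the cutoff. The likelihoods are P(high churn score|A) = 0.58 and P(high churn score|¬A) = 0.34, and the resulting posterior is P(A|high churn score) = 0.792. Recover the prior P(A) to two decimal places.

Bayes' rule in odds form gives O(A|E) = O(A)·[P(E|A)/P(E|¬A)], hence O(A) = O(A|E)/LR.
Posterior odds = 0.792/(1−0.792) = 3.8077. LR = 0.58/0.34 = 1.7059.
Prior odds = 3.8077/1.7059 = 2.2321, so P(A) = 2.2321/(1+2.2321) ≈ 0.69.

P(A) = 0.69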